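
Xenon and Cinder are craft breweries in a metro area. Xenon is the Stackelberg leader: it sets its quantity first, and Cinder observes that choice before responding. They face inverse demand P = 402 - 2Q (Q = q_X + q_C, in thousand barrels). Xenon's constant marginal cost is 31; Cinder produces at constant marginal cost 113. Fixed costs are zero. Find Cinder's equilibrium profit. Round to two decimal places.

488.28

The follower Cinder best-responds to any q_X: π_C = (402 - 2Q)q_C - 113q_C.
Setting the follower's marginal profit to zero, 289 - 2q_X - 4q_C = 0, i.e. q_C = (289 - 2q_X)/4.
The leader anticipates this reaction. Substituting into P = 402 - 2Q gives P = 515/2 - q_X, so π_X = (515/2 - q_X)q_X - 31q_X.
The leader's first-order condition 453/2 - 2q_X = 0 yields q_X = 453/4.
Then q_C = (289 - 2·(453/4))/4 = 125/8.
Price P = 402 - 2·(1031/8) = 577/4.
Cinder's profit: (577/4 - 113)·(125/8) = 488.2813.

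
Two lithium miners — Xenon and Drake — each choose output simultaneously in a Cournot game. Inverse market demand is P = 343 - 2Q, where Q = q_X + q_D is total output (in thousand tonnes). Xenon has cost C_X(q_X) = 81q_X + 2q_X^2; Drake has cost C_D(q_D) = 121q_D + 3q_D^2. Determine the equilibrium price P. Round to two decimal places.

Xenon's profit: π_X = (343 - 2Q)q_X - (81q_X + 2q_X²). Setting ∂π_X/∂q_X = 0: 262 - 8q_X - 2(q_D) = 0.
Drake's profit: π_D = (343 - 2Q)q_D - (121q_D + 3q_D²). Setting ∂π_D/∂q_D = 0: 222 - 10q_D - 2(q_X) = 0.
Best responses: q_X = (262 - 2q_D)/8, q_D = (222 - 2q_X)/10.
Substituting one into the other gives q_X = 544/19 and q_D = 313/19.
Total output Q = 857/19, so price P = 343 - 2·(857/19) = 252.7895.

252.79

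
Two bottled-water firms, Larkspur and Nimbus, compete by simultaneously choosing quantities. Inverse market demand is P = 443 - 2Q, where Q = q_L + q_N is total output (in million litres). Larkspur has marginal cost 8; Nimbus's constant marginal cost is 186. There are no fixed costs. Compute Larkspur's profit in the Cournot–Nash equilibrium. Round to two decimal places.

20876.06

Larkspur's profit: π_L = (443 - 2Q)q_L - (8q_L). Setting ∂π_L/∂q_L = 0: 435 - 4q_L - 2(q_N) = 0.
Nimbus's first-order condition: 257 - 4q_N - 2(q_L) = 0.
So q_L = (435 - 2q_N)/4 and q_N = (257 - 2q_L)/4.
Substituting one into the other gives q_L = 613/6 and q_N = 79/6.
Price P = 443 - 2·(346/3) = 637/3.
Larkspur's profit: (637/3 - 8)·(613/6) = 20876.0556.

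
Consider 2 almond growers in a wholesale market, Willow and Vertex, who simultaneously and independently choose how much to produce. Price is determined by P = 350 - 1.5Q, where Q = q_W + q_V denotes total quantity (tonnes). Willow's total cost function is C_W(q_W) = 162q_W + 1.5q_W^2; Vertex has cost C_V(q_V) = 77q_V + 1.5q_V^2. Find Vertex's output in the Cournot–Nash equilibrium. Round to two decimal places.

Willow's profit: π_W = (350 - 1.5Q)q_W - (162q_W + (3/2)q_W²). Setting ∂π_W/∂q_W = 0: 188 - 6q_W - (3/2)(q_V) = 0.
Vertex's profit: π_V = (350 - 1.5Q)q_V - (77q_V + (3/2)q_V²). Setting ∂π_V/∂q_V = 0: 273 - 6q_V - (3/2)(q_W) = 0.
Rearranging gives the reaction functions q_W = (188 - (3/2)q_V)/6 and q_V = (273 - (3/2)q_W)/6.
Solving the pair: q_W = 958/45, q_V = 1808/45.

40.18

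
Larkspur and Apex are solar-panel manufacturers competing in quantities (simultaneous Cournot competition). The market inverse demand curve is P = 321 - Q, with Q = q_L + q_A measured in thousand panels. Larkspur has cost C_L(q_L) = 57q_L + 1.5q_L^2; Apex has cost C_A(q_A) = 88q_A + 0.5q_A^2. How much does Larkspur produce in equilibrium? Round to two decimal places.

Larkspur's profit: π_L = (321 - Q)q_L - (57q_L + (3/2)q_L²). Setting ∂π_L/∂q_L = 0: 264 - 5q_L - (q_A) = 0.
Apex's profit: π_A = (321 - Q)q_A - (88q_A + (1/2)q_A²). Setting ∂π_A/∂q_A = 0: 233 - 3q_A - (q_L) = 0.
Best responses: q_L = (264 - q_A)/5, q_A = (233 - q_L)/3.
Substituting one into the other gives q_L = 559/14 and q_A = 901/14.

39.93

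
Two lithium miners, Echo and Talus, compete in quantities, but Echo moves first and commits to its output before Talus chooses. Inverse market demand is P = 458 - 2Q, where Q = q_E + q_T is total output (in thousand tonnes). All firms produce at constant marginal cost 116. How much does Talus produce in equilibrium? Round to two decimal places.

Solve by backward induction. Given q_E, the follower Talus maximises π_T = (458 - 2q_E - 2q_T)q_T - 116q_T.
Setting the follower's marginal profit to zero, 342 - 2q_E - 4q_T = 0, i.e. q_T = (342 - 2q_E)/4.
The leader anticipates this reaction. Substituting into P = 458 - 2Q gives P = 287 - q_E, so π_E = (287 - q_E)q_E - 116q_E.
Leader FOC: 171 - 2q_E = 0, so q_E = 171/2.
Then q_T = (342 - 2·(171/2))/4 = 171/4.

42.75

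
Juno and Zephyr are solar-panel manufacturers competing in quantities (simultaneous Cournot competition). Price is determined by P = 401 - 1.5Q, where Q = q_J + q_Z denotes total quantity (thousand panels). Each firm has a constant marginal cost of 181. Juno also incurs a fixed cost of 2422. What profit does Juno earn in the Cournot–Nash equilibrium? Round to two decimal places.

Each firm earns π_i = (401 - 1.5Q)q_i - 181q_i.
First-order condition (treating rivals' output as given): 220 - 3q_i - (3/2)q_j = 0.
With identical firms every q_j equals q_i, so q_j = q_i and 220 = (9/2)q_i, giving q_i = 440/9.
Price P = 401 - (3/2)·(880/9) = 763/3.
Juno's profit: (763/3 - 181)·(440/9) - 2422 = 1163.1852.

1163.19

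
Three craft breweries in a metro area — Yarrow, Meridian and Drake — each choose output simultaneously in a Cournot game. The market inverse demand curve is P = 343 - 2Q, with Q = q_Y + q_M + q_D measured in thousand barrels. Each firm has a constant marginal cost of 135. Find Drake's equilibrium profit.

1352

A representative firm's profit is π_i = q_i(343 - 2Q) - 135q_i.
Setting ∂π_i/∂q_i = 0 with rivals' quantities fixed: 208 - 4q_i - 2·Σ_{j≠i} q_j = 0.
By symmetry each firm produces the same amount; substituting Σ_{j≠i} q_j = 2q_i yields q_i = 208/8 = 26.
Price P = 343 - 2·78 = 187.
Drake's profit: (187 - 135)·26 = 1352.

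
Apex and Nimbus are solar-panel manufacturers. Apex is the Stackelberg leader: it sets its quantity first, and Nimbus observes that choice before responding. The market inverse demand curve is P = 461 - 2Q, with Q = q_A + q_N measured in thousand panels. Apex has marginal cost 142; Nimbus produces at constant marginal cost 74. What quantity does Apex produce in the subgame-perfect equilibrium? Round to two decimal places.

62.75

Solve by backward induction. Given q_A, the follower Nimbus maximises π_N = (461 - 2q_A - 2q_N)q_N - 74q_N.
Setting the follower's marginal profit to zero, 387 - 2q_A - 4q_N = 0, i.e. q_N = (387 - 2q_A)/4.
The leader anticipates this reaction. Substituting into P = 461 - 2Q gives P = 535/2 - q_A, so π_A = (535/2 - q_A)q_A - 142q_A.
Maximising: ∂π_A/∂q_A = 251/2 - 2q_A = 0, giving q_A = 251/4.
Then q_N = (387 - 2·(251/4))/4 = 523/8.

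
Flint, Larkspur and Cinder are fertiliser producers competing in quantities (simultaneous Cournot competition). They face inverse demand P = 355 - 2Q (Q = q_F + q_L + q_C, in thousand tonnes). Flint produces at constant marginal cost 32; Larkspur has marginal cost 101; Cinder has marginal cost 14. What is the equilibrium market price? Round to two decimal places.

125.50

Flint's profit: π_F = (355 - 2Q)q_F - (32q_F). Setting ∂π_F/∂q_F = 0: 323 - 4q_F - 2(q_L + q_C) = 0.
Larkspur's first-order condition: 254 - 4q_L - 2(q_F + q_C) = 0.
Cinder's first-order condition: 341 - 4q_C - 2(q_F + q_L) = 0.
Summing all 3 equations gives 918 − 8Q = 0, hence Q = 459/4.
Back-substituting: q_F = (323 − 459/2)/2 = 187/4, q_L = (254 − 459/2)/2 = 49/4, q_C = (341 − 459/2)/2 = 223/4.
Total output Q = 459/4, so price P = 355 - 2·(459/4) = 251/2.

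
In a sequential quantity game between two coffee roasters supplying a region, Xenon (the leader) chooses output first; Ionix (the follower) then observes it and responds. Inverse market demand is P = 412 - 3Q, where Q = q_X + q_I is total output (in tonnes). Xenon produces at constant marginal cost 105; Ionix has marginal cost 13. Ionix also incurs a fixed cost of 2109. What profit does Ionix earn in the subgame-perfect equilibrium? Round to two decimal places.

4972.02

Solve by backward induction. Given q_X, the follower Ionix maximises π_I = (412 - 3q_X - 3q_I)q_I - 13q_I.
Setting the follower's marginal profit to zero, 399 - 3q_X - 6q_I = 0, i.e. q_I = (399 - 3q_X)/6.
Xenon substitutes q_I(q_X) into its own profit: π_X = q_X(412 - 3q_X - (399 - 3q_X)/2) - 105q_X = (425/2 - (3/2)q_X)q_X - 105q_X.
Leader FOC: 215/2 - 3q_X = 0, so q_X = 215/6.
Then q_I = (399 - 3·(215/6))/6 = 583/12.
Price P = 412 - 3·(1013/12) = 635/4.
Ionix's profit: (635/4 - 13)·(583/12) - 2109 = 4972.0208.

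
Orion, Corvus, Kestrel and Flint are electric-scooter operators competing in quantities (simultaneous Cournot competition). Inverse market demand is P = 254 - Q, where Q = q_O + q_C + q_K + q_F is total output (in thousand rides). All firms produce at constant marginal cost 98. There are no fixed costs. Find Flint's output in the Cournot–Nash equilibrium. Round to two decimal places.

31.20

Each firm earns π_i = (254 - Q)q_i - 98q_i.
First-order condition (treating rivals' output as given): 156 - 2q_i - Σ_{j≠i} q_j = 0.
By symmetry each firm produces the same amount; substituting Σ_{j≠i} q_j = 3q_i yields q_i = 156/5.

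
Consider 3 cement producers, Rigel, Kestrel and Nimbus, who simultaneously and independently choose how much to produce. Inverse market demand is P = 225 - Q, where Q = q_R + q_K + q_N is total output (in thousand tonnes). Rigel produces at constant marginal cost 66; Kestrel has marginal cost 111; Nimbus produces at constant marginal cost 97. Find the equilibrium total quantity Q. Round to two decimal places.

Rigel's profit: π_R = (225 - Q)q_R - (66q_R). Setting ∂π_R/∂q_R = 0: 159 - 2q_R - (q_K + q_N) = 0.
Kestrel's first-order condition: 114 - 2q_K - (q_R + q_N) = 0.
Nimbus's first-order condition: 128 - 2q_N - (q_R + q_K) = 0.
Adding the 3 first-order conditions: 401 − 4Q = 0, so Q = 401/4.
Back-substituting: q_R = (159 − 401/4) = 235/4, q_K = (114 − 401/4) = 55/4, q_N = (128 − 401/4) = 111/4.
Total output Q = 235/4 + 55/4 + 111/4 = 401/4.

100.25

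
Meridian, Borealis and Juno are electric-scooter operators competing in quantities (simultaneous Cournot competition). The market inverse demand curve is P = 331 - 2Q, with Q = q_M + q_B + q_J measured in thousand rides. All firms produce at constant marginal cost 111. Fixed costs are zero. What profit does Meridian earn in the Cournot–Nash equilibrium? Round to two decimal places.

A representative firm's profit is π_i = q_i(331 - 2Q) - 111q_i.
Setting ∂π_i/∂q_i = 0 with rivals' quantities fixed: 220 - 4q_i - 2·Σ_{j≠i} q_j = 0.
By symmetry each firm produces the same amount; substituting Σ_{j≠i} q_j = 2q_i yields q_i = 220/8 = 55/2.
Price P = 331 - 2·(165/2) = 166.
Meridian's profit: (166 - 111)·(55/2) = 1512.5000.

1512.50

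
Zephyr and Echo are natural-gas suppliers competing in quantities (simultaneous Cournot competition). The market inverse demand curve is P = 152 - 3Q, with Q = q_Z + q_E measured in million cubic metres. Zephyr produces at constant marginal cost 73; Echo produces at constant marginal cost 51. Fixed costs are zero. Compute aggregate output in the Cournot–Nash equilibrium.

Zephyr's profit: π_Z = (152 - 3Q)q_Z - (73q_Z). Setting ∂π_Z/∂q_Z = 0: 79 - 6q_Z - 3(q_E) = 0.
Echo's first-order condition: 101 - 6q_E - 3(q_Z) = 0.
Rearranging gives the reaction functions q_Z = (79 - 3q_E)/6 and q_E = (101 - 3q_Z)/6.
Substituting one into the other gives q_Z = 19/3 and q_E = 41/3.
Total output Q = 19/3 + 41/3 = 20.

20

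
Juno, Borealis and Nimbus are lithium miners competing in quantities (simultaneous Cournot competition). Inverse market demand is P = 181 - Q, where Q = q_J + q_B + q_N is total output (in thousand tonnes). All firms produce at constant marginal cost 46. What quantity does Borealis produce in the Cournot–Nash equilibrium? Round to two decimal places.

A representative firm's profit is π_i = q_i(181 - Q) - 46q_i.
First-order condition (treating rivals' output as given): 135 - 2q_i - Σ_{j≠i} q_j = 0.
With identical firms every q_j equals q_i, so Σ_{j≠i} q_j = 2q_i and 135 = 4q_i, giving q_i = 135/4.

33.75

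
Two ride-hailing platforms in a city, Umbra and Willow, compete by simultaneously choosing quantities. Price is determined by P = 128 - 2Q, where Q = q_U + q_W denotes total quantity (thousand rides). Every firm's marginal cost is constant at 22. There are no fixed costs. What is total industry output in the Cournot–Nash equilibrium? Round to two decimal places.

Each firm earns π_i = (128 - 2Q)q_i - 22q_i.
First-order condition (treating rivals' output as given): 106 - 4q_i - 2q_j = 0.
By symmetry each firm produces the same amount; substituting q_j = q_i yields q_i = 106/6 = 53/3.
Total output Q = 53/3 + 53/3 = 106/3.

35.33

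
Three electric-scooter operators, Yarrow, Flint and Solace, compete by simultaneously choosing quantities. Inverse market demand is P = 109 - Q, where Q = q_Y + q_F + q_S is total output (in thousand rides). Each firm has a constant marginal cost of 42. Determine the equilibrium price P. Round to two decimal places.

58.75

A representative firm's profit is π_i = q_i(109 - Q) - 42q_i.
First-order condition (treating rivals' output as given): 67 - 2q_i - Σ_{j≠i} q_j = 0.
By symmetry each firm produces the same amount; substituting Σ_{j≠i} q_j = 2q_i yields q_i = 67/4.
Total output Q = 201/4, so price P = 109 - 201/4 = 235/4.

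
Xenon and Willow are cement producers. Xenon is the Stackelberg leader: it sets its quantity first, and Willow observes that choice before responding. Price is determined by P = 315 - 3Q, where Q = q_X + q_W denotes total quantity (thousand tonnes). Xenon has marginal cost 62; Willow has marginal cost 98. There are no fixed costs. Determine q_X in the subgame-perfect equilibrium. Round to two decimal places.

48.17

Solve by backward induction. Given q_X, the follower Willow maximises π_W = (315 - 3q_X - 3q_W)q_W - 98q_W.
Setting the follower's marginal profit to zero, 217 - 3q_X - 6q_W = 0, i.e. q_W = (217 - 3q_X)/6.
The leader anticipates this reaction. Substituting into P = 315 - 3Q gives P = 413/2 - (3/2)q_X, so π_X = (413/2 - (3/2)q_X)q_X - 62q_X.
Leader FOC: 289/2 - 3q_X = 0, so q_X = 289/6.
Then q_W = (217 - 3·(289/6))/6 = 145/12.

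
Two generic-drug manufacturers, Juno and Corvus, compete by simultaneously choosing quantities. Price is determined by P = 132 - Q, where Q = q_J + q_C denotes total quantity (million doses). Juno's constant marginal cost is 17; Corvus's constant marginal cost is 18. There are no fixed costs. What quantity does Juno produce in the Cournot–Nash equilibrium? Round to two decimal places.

38.67

Juno's profit: π_J = (132 - Q)q_J - (17q_J). Setting ∂π_J/∂q_J = 0: 115 - 2q_J - (q_C) = 0.
Corvus's first-order condition: 114 - 2q_C - (q_J) = 0.
Rearranging gives the reaction functions q_J = (115 - q_C)/2 and q_C = (114 - q_J)/2.
Solving the pair: q_J = 116/3, q_C = 113/3.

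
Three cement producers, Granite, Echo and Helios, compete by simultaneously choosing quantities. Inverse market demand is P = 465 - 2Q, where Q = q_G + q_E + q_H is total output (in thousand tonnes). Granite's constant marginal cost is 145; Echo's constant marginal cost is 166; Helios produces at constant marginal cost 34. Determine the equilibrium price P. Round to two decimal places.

Granite's profit: π_G = (465 - 2Q)q_G - (145q_G). Setting ∂π_G/∂q_G = 0: 320 - 4q_G - 2(q_E + q_H) = 0.
Echo's first-order condition: 299 - 4q_E - 2(q_G + q_H) = 0.
Helios's profit: π_H = (465 - 2Q)q_H - (34q_H). Setting ∂π_H/∂q_H = 0: 431 - 4q_H - 2(q_G + q_E) = 0.
Summing all 3 equations gives 1050 − 8Q = 0, hence Q = 525/4.
Back-substituting: q_G = (320 − 525/2)/2 = 115/4, q_E = (299 − 525/2)/2 = 73/4, q_H = (431 − 525/2)/2 = 337/4.
Total output Q = 525/4, so price P = 465 - 2·(525/4) = 405/2.

202.50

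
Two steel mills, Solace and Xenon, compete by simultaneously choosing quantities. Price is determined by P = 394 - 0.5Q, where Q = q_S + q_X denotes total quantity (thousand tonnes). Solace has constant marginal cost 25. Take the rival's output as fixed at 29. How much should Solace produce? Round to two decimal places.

354.50

With the rival's output fixed at 29, Solace's profit is π_S = (394 - (1/2)·29 - (1/2)q_S)q_S - (25q_S) = (759/2 - (1/2)q_S)q_S - (25q_S).
∂π_S/∂q_S = 709/2 - q_S = 0, so q_S = 709/2.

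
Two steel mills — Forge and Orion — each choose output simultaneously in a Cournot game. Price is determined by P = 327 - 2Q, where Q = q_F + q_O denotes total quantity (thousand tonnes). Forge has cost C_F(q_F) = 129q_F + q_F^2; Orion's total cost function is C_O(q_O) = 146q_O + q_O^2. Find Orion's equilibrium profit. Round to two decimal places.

Forge's profit: π_F = (327 - 2Q)q_F - (129q_F + q_F²). Setting ∂π_F/∂q_F = 0: 198 - 6q_F - 2(q_O) = 0.
Orion's first-order condition: 181 - 6q_O - 2(q_F) = 0.
Best responses: q_F = (198 - 2q_O)/6, q_O = (181 - 2q_F)/6.
Solving the pair: q_F = 413/16, q_O = 345/16.
Price P = 327 - 2·(379/8) = 929/4.
Orion's profit: (929/4)·(345/16) - 146·(345/16) - (345/16)² = 1394.8242.

1394.82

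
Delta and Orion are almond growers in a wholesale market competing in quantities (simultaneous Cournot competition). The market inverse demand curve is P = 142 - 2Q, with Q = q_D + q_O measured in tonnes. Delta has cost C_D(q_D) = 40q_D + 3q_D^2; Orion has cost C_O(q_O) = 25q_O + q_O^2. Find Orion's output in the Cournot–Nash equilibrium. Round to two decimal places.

Delta's profit: π_D = (142 - 2Q)q_D - (40q_D + 3q_D²). Setting ∂π_D/∂q_D = 0: 102 - 10q_D - 2(q_O) = 0.
Orion's first-order condition: 117 - 6q_O - 2(q_D) = 0.
Rearranging gives the reaction functions q_D = (102 - 2q_O)/10 and q_O = (117 - 2q_D)/6.
Substituting one into the other gives q_D = 27/4 and q_O = 69/4.

17.25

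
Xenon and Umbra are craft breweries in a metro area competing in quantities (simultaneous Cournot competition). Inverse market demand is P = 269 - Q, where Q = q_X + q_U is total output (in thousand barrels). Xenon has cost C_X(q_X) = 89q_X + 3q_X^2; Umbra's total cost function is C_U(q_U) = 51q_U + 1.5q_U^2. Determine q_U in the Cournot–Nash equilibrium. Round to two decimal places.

Xenon's profit: π_X = (269 - Q)q_X - (89q_X + 3q_X²). Setting ∂π_X/∂q_X = 0: 180 - 8q_X - (q_U) = 0.
Umbra's first-order condition: 218 - 5q_U - (q_X) = 0.
Rearranging gives the reaction functions q_X = (180 - q_U)/8 and q_U = (218 - q_X)/5.
Substituting one into the other gives q_X = 682/39 and q_U = 1564/39.

40.10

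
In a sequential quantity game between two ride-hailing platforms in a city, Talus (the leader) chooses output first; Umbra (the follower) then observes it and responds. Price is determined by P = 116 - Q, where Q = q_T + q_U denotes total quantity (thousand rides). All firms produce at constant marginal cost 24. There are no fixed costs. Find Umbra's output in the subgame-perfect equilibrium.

23

The follower Umbra best-responds to any q_T: π_U = (116 - Q)q_U - 24q_U.
Setting the follower's marginal profit to zero, 92 - q_T - 2q_U = 0, i.e. q_U = (92 - q_T)/2.
The leader anticipates this reaction. Substituting into P = 116 - Q gives P = 70 - (1/2)q_T, so π_T = (70 - (1/2)q_T)q_T - 24q_T.
Maximising: ∂π_T/∂q_T = 46 - q_T = 0, giving q_T = 46.
Then q_U = (92 - 46)/2 = 23.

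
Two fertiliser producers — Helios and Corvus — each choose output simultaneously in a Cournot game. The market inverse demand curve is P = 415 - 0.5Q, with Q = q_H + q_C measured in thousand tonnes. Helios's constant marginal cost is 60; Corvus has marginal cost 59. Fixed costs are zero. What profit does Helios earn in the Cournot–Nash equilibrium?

27848

Helios's profit: π_H = (415 - 0.5Q)q_H - (60q_H). Setting ∂π_H/∂q_H = 0: 355 - q_H - (1/2)(q_C) = 0.
Corvus's profit: π_C = (415 - 0.5Q)q_C - (59q_C). Setting ∂π_C/∂q_C = 0: 356 - q_C - (1/2)(q_H) = 0.
Rearranging gives the reaction functions q_H = (355 - (1/2)q_C) and q_C = (356 - (1/2)q_H).
Solving the pair: q_H = 236, q_C = 238.
Price P = 415 - (1/2)·474 = 178.
Helios's profit: (178 - 60)·236 = 27848.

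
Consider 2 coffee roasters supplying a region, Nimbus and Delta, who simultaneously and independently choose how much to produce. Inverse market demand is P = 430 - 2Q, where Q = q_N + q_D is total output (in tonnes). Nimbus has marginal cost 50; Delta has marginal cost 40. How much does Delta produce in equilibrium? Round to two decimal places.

Nimbus's profit: π_N = (430 - 2Q)q_N - (50q_N). Setting ∂π_N/∂q_N = 0: 380 - 4q_N - 2(q_D) = 0.
Delta's first-order condition: 390 - 4q_D - 2(q_N) = 0.
So q_N = (380 - 2q_D)/4 and q_D = (390 - 2q_N)/4.
Substituting one into the other gives q_N = 185/3 and q_D = 200/3.

66.67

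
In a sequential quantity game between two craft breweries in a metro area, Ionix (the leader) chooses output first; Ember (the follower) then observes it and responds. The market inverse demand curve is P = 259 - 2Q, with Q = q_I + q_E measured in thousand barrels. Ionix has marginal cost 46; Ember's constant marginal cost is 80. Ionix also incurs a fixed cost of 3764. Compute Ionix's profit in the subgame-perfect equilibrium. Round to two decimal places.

49.06

The follower Ember best-responds to any q_I: π_E = (259 - 2Q)q_E - 80q_E.
Follower FOC: 179 - 2q_I - 4q_E = 0, so q_E(q_I) = (179 - 2q_I)/4.
The leader anticipates this reaction. Substituting into P = 259 - 2Q gives P = 339/2 - q_I, so π_I = (339/2 - q_I)q_I - 46q_I.
Maximising: ∂π_I/∂q_I = 247/2 - 2q_I = 0, giving q_I = 247/4.
Then q_E = (179 - 2·(247/4))/4 = 111/8.
Price P = 259 - 2·(605/8) = 431/4.
Ionix's profit: (431/4 - 46)·(247/4) - 3764 = 785/16.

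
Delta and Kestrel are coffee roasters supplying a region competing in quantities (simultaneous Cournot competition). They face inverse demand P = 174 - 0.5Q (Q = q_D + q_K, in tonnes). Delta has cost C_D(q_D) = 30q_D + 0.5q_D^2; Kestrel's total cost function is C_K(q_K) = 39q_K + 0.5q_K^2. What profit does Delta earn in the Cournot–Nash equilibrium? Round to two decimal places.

3457.44

Delta's profit: π_D = (174 - 0.5Q)q_D - (30q_D + (1/2)q_D²). Setting ∂π_D/∂q_D = 0: 144 - 2q_D - (1/2)(q_K) = 0.
Kestrel's first-order condition: 135 - 2q_K - (1/2)(q_D) = 0.
So q_D = (144 - (1/2)q_K)/2 and q_K = (135 - (1/2)q_D)/2.
Solving the pair: q_D = 294/5, q_K = 264/5.
Price P = 174 - (1/2)·(558/5) = 591/5.
Delta's profit: (591/5)·(294/5) - 30·(294/5) - (1/2)(294/5)² = 3457.4400.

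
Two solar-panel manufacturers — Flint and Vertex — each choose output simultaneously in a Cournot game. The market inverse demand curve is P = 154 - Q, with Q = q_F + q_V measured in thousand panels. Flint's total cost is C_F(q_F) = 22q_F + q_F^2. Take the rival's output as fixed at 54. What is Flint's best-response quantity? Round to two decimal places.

19.50

With the rival's output fixed at 54, Flint's profit is π_F = (154 - 54 - q_F)q_F - (22q_F + q_F²) = (100 - q_F)q_F - (22q_F + q_F²).
∂π_F/∂q_F = 78 - 4q_F = 0, so q_F = 39/2.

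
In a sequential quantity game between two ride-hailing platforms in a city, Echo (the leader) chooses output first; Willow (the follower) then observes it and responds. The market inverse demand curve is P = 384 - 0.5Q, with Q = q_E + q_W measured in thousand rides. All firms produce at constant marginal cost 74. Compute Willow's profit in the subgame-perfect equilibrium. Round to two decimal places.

Solve by backward induction. Given q_E, the follower Willow maximises π_W = (384 - (1/2)q_E - (1/2)q_W)q_W - 74q_W.
∂π_W/∂q_W = 310 - (1/2)q_E - q_W = 0 gives the reaction function q_W = (310 - (1/2)q_E).
The leader anticipates this reaction. Substituting into P = 384 - 0.5Q gives P = 229 - (1/4)q_E, so π_E = (229 - (1/4)q_E)q_E - 74q_E.
Maximising: ∂π_E/∂q_E = 155 - (1/2)q_E = 0, giving q_E = 310.
Then q_W = (310 - (1/2)·310) = 155.
Price P = 384 - (1/2)·465 = 303/2.
Willow's profit: (303/2 - 74)·155 = 12012.5000.

12012.50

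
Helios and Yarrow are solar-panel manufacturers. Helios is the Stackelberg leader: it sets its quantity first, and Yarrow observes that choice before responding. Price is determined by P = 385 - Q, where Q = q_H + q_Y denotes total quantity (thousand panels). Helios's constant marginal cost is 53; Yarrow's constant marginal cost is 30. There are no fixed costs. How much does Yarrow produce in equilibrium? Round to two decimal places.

100.25

Solve by backward induction. Given q_H, the follower Yarrow maximises π_Y = (385 - q_H - q_Y)q_Y - 30q_Y.
Follower FOC: 355 - q_H - 2q_Y = 0, so q_Y(q_H) = (355 - q_H)/2.
Helios substitutes q_Y(q_H) into its own profit: π_H = q_H(385 - q_H - (355 - q_H)/2) - 53q_H = (415/2 - (1/2)q_H)q_H - 53q_H.
Leader FOC: 309/2 - q_H = 0, so q_H = 309/2.
Then q_Y = (355 - 309/2)/2 = 401/4.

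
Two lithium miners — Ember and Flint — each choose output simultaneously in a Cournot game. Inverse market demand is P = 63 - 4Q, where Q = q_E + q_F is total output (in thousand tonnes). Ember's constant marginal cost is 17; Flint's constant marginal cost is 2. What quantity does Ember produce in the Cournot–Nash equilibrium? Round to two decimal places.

2.58

Ember's profit: π_E = (63 - 4Q)q_E - (17q_E). Setting ∂π_E/∂q_E = 0: 46 - 8q_E - 4(q_F) = 0.
Flint's first-order condition: 61 - 8q_F - 4(q_E) = 0.
Rearranging gives the reaction functions q_E = (46 - 4q_F)/8 and q_F = (61 - 4q_E)/8.
Solving the pair: q_E = 31/12, q_F = 19/3.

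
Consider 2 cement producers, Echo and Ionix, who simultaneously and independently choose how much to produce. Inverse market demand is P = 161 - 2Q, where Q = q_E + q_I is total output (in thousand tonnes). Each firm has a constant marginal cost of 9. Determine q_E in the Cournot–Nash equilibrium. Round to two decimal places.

A representative firm's profit is π_i = q_i(161 - 2Q) - 9q_i.
Setting ∂π_i/∂q_i = 0 with rivals' quantities fixed: 152 - 4q_i - 2q_j = 0.
By symmetry each firm produces the same amount; substituting q_j = q_i yields q_i = 152/6 = 76/3.

25.33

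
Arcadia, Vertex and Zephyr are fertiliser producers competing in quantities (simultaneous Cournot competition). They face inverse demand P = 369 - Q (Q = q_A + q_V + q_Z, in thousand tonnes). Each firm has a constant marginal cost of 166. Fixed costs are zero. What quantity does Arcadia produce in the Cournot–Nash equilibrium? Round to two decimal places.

A representative firm's profit is π_i = q_i(369 - Q) - 166q_i.
First-order condition (treating rivals' output as given): 203 - 2q_i - Σ_{j≠i} q_j = 0.
With identical firms every q_j equals q_i, so Σ_{j≠i} q_j = 2q_i and 203 = 4q_i, giving q_i = 203/4.

50.75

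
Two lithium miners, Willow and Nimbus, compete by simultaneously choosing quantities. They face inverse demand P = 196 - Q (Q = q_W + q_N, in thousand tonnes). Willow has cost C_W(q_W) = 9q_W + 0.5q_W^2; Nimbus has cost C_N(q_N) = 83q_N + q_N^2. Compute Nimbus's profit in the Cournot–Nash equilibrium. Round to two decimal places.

Willow's profit: π_W = (196 - Q)q_W - (9q_W + (1/2)q_W²). Setting ∂π_W/∂q_W = 0: 187 - 3q_W - (q_N) = 0.
Nimbus's first-order condition: 113 - 4q_N - (q_W) = 0.
Rearranging gives the reaction functions q_W = (187 - q_N)/3 and q_N = (113 - q_W)/4.
Substituting one into the other gives q_W = 635/11 and q_N = 152/11.
Price P = 196 - 787/11 = 1369/11.
Nimbus's profit: (1369/11)·(152/11) - 83·(152/11) - (152/11)² = 381.8843.

381.88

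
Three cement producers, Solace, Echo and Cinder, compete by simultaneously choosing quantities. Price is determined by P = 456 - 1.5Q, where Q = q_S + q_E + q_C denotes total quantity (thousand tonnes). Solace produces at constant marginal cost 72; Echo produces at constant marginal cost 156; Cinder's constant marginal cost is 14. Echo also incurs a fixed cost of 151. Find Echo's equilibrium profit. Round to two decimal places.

77.17

Solace's profit: π_S = (456 - 1.5Q)q_S - (72q_S). Setting ∂π_S/∂q_S = 0: 384 - 3q_S - (3/2)(q_E + q_C) = 0.
Echo's profit: π_E = (456 - 1.5Q)q_E - (156q_E). Setting ∂π_E/∂q_E = 0: 300 - 3q_E - (3/2)(q_S + q_C) = 0.
Cinder's profit: π_C = (456 - 1.5Q)q_C - (14q_C). Setting ∂π_C/∂q_C = 0: 442 - 3q_C - (3/2)(q_S + q_E) = 0.
Adding the 3 first-order conditions: 1126 − 6Q = 0, so Q = 563/3.
Back-substituting: q_S = (384 − 563/2)/(3/2) = 205/3, q_E = (300 − 563/2)/(3/2) = 37/3, q_C = (442 − 563/2)/(3/2) = 107.
Price P = 456 - (3/2)·(563/3) = 349/2.
Echo's profit: (349/2 - 156)·(37/3) - 151 = 463/6.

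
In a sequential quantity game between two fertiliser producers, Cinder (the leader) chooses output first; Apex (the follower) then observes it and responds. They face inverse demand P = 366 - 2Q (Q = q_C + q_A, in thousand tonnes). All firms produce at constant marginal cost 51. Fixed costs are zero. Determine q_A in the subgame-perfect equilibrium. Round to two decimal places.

39.38

Solve by backward induction. Given q_C, the follower Apex maximises π_A = (366 - 2q_C - 2q_A)q_A - 51q_A.
∂π_A/∂q_A = 315 - 2q_C - 4q_A = 0 gives the reaction function q_A = (315 - 2q_C)/4.
Cinder substitutes q_A(q_C) into its own profit: π_C = q_C(366 - 2q_C - (315 - 2q_C)/2) - 51q_C = (417/2 - q_C)q_C - 51q_C.
Maximising: ∂π_C/∂q_C = 315/2 - 2q_C = 0, giving q_C = 315/4.
Then q_A = (315 - 2·(315/4))/4 = 315/8.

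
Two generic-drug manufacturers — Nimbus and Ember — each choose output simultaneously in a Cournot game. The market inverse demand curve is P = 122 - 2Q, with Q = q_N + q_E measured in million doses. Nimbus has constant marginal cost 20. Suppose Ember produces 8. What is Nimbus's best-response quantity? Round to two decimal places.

21.50

With the rival's output fixed at 8, Nimbus's profit is π_N = (122 - 2·8 - 2q_N)q_N - (20q_N) = (106 - 2q_N)q_N - (20q_N).
∂π_N/∂q_N = 86 - 4q_N = 0, so q_N = 43/2.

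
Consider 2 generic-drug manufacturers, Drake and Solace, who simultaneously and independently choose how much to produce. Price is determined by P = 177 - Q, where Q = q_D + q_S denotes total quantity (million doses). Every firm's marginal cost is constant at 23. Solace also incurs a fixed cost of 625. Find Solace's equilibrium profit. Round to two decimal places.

A representative firm's profit is π_i = q_i(177 - Q) - 23q_i.
Setting ∂π_i/∂q_i = 0 with rivals' quantities fixed: 154 - 2q_i - q_j = 0.
With identical firms every q_j equals q_i, so q_j = q_i and 154 = 3q_i, giving q_i = 154/3.
Price P = 177 - 308/3 = 223/3.
Solace's profit: (223/3 - 23)·(154/3) - 625 = 2010.1111.

2010.11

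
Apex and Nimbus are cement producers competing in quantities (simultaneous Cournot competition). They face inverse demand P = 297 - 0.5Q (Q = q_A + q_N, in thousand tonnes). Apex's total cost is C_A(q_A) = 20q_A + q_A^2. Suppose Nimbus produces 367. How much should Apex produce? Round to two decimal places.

31.17

With the rival's output fixed at 367, Apex's profit is π_A = (297 - (1/2)·367 - (1/2)q_A)q_A - (20q_A + q_A²) = (227/2 - (1/2)q_A)q_A - (20q_A + q_A²).
∂π_A/∂q_A = 187/2 - 3q_A = 0, so q_A = 187/6.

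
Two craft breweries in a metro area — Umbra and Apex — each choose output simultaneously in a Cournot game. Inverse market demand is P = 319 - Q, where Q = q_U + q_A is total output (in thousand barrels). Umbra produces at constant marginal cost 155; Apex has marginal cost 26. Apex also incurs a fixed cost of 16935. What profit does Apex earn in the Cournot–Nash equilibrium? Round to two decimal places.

Umbra's profit: π_U = (319 - Q)q_U - (155q_U). Setting ∂π_U/∂q_U = 0: 164 - 2q_U - (q_A) = 0.
Apex's first-order condition: 293 - 2q_A - (q_U) = 0.
So q_U = (164 - q_A)/2 and q_A = (293 - q_U)/2.
Substituting one into the other gives q_U = 35/3 and q_A = 422/3.
Price P = 319 - 457/3 = 500/3.
Apex's profit: (500/3 - 26)·(422/3) - 16935 = 2852.1111.

2852.11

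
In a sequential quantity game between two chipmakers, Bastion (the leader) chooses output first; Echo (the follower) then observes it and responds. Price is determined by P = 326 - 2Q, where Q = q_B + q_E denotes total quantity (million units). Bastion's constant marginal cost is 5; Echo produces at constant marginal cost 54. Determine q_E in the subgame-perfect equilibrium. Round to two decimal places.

The follower Echo best-responds to any q_B: π_E = (326 - 2Q)q_E - 54q_E.
Follower FOC: 272 - 2q_B - 4q_E = 0, so q_E(q_B) = (272 - 2q_B)/4.
Bastion substitutes q_E(q_B) into its own profit: π_B = q_B(326 - 2q_B - (272 - 2q_B)/2) - 5q_B = (190 - q_B)q_B - 5q_B.
The leader's first-order condition 185 - 2q_B = 0 yields q_B = 185/2.
Then q_E = (272 - 2·(185/2))/4 = 87/4.

21.75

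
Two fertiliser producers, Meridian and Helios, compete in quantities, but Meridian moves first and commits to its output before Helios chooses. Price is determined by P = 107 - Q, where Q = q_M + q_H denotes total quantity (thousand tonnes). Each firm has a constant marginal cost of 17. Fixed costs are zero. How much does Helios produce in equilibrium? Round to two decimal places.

Solve by backward induction. Given q_M, the follower Helios maximises π_H = (107 - q_M - q_H)q_H - 17q_H.
Setting the follower's marginal profit to zero, 90 - q_M - 2q_H = 0, i.e. q_H = (90 - q_M)/2.
The leader anticipates this reaction. Substituting into P = 107 - Q gives P = 62 - (1/2)q_M, so π_M = (62 - (1/2)q_M)q_M - 17q_M.
Maximising: ∂π_M/∂q_M = 45 - q_M = 0, giving q_M = 45.
Then q_H = (90 - 45)/2 = 45/2.

22.50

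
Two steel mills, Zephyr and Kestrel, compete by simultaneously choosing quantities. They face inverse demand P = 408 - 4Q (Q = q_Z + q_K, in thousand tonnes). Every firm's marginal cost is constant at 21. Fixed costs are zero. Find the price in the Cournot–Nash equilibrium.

150

Each firm earns π_i = (408 - 4Q)q_i - 21q_i.
First-order condition (treating rivals' output as given): 387 - 8q_i - 4q_j = 0.
With identical firms every q_j equals q_i, so q_j = q_i and 387 = 12q_i, giving q_i = 129/4.
Total output Q = 129/2, so price P = 408 - 4·(129/2) = 150.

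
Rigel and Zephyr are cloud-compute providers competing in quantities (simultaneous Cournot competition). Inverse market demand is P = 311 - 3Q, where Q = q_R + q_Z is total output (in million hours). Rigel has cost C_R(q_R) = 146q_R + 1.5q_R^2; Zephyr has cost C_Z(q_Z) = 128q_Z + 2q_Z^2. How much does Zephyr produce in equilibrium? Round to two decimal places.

14.22

Rigel's profit: π_R = (311 - 3Q)q_R - (146q_R + (3/2)q_R²). Setting ∂π_R/∂q_R = 0: 165 - 9q_R - 3(q_Z) = 0.
Zephyr's profit: π_Z = (311 - 3Q)q_Z - (128q_Z + 2q_Z²). Setting ∂π_Z/∂q_Z = 0: 183 - 10q_Z - 3(q_R) = 0.
Best responses: q_R = (165 - 3q_Z)/9, q_Z = (183 - 3q_R)/10.
Solving the pair: q_R = 367/27, q_Z = 128/9.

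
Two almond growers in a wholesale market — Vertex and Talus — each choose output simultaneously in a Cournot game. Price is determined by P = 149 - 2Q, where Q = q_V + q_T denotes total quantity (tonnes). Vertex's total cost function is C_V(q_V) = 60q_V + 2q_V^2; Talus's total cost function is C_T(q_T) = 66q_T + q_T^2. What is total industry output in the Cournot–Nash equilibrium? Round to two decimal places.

Vertex's profit: π_V = (149 - 2Q)q_V - (60q_V + 2q_V²). Setting ∂π_V/∂q_V = 0: 89 - 8q_V - 2(q_T) = 0.
Talus's profit: π_T = (149 - 2Q)q_T - (66q_T + q_T²). Setting ∂π_T/∂q_T = 0: 83 - 6q_T - 2(q_V) = 0.
Rearranging gives the reaction functions q_V = (89 - 2q_T)/8 and q_T = (83 - 2q_V)/6.
Substituting one into the other gives q_V = 92/11 and q_T = 243/22.
Total output Q = 92/11 + 243/22 = 427/22.

19.41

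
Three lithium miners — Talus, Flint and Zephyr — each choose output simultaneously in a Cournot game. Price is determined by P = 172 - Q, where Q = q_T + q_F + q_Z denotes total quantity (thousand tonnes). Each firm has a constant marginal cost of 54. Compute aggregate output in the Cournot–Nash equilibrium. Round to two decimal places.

A representative firm's profit is π_i = q_i(172 - Q) - 54q_i.
Setting ∂π_i/∂q_i = 0 with rivals' quantities fixed: 118 - 2q_i - Σ_{j≠i} q_j = 0.
By symmetry each firm produces the same amount; substituting Σ_{j≠i} q_j = 2q_i yields q_i = 118/4 = 59/2.
Total output Q = 59/2 + 59/2 + 59/2 = 177/2.

88.50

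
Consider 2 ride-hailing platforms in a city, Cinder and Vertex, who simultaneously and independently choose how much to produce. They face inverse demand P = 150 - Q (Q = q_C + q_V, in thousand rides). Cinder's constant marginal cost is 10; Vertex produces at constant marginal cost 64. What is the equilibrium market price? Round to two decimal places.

74.67

Cinder's profit: π_C = (150 - Q)q_C - (10q_C). Setting ∂π_C/∂q_C = 0: 140 - 2q_C - (q_V) = 0.
Vertex's profit: π_V = (150 - Q)q_V - (64q_V). Setting ∂π_V/∂q_V = 0: 86 - 2q_V - (q_C) = 0.
So q_C = (140 - q_V)/2 and q_V = (86 - q_C)/2.
Solving the pair: q_C = 194/3, q_V = 32/3.
Total output Q = 226/3, so price P = 150 - 226/3 = 224/3.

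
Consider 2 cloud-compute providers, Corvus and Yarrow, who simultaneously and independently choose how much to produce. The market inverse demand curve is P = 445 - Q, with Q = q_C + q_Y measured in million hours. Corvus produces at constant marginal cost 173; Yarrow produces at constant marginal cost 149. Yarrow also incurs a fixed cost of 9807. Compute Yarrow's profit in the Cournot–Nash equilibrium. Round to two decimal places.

Corvus's profit: π_C = (445 - Q)q_C - (173q_C). Setting ∂π_C/∂q_C = 0: 272 - 2q_C - (q_Y) = 0.
Yarrow's profit: π_Y = (445 - Q)q_Y - (149q_Y). Setting ∂π_Y/∂q_Y = 0: 296 - 2q_Y - (q_C) = 0.
So q_C = (272 - q_Y)/2 and q_Y = (296 - q_C)/2.
Substituting one into the other gives q_C = 248/3 and q_Y = 320/3.
Price P = 445 - 568/3 = 767/3.
Yarrow's profit: (767/3 - 149)·(320/3) - 9807 = 1570.7778.

1570.78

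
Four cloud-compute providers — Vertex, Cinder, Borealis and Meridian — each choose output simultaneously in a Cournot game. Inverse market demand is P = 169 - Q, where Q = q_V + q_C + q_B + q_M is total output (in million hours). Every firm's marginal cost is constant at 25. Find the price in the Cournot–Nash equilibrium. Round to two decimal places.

53.80

A representative firm's profit is π_i = q_i(169 - Q) - 25q_i.
First-order condition (treating rivals' output as given): 144 - 2q_i - Σ_{j≠i} q_j = 0.
With identical firms every q_j equals q_i, so Σ_{j≠i} q_j = 3q_i and 144 = 5q_i, giving q_i = 144/5.
Total output Q = 576/5, so price P = 169 - 576/5 = 269/5.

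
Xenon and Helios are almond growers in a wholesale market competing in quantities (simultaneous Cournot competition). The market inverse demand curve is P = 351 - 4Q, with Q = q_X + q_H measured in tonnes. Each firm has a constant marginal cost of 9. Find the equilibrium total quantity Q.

Each firm earns π_i = (351 - 4Q)q_i - 9q_i.
First-order condition (treating rivals' output as given): 342 - 8q_i - 4q_j = 0.
By symmetry each firm produces the same amount; substituting q_j = q_i yields q_i = 342/12 = 57/2.
Total output Q = 57/2 + 57/2 = 57.

57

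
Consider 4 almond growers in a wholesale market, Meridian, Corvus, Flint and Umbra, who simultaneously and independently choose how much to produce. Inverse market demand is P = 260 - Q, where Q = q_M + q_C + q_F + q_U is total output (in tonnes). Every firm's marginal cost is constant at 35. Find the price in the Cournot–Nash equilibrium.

80

Each firm earns π_i = (260 - Q)q_i - 35q_i.
Setting ∂π_i/∂q_i = 0 with rivals' quantities fixed: 225 - 2q_i - Σ_{j≠i} q_j = 0.
By symmetry each firm produces the same amount; substituting Σ_{j≠i} q_j = 3q_i yields q_i = 225/5 = 45.
Total output Q = 180, so price P = 260 - 180 = 80.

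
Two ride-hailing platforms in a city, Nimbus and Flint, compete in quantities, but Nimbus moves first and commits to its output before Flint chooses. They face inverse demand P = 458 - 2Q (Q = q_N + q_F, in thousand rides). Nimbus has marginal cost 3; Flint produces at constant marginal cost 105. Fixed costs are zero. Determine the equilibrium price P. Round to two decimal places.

The follower Flint best-responds to any q_N: π_F = (458 - 2Q)q_F - 105q_F.
Follower FOC: 353 - 2q_N - 4q_F = 0, so q_F(q_N) = (353 - 2q_N)/4.
Nimbus substitutes q_F(q_N) into its own profit: π_N = q_N(458 - 2q_N - (353 - 2q_N)/2) - 3q_N = (563/2 - q_N)q_N - 3q_N.
The leader's first-order condition 557/2 - 2q_N = 0 yields q_N = 557/4.
Then q_F = (353 - 2·(557/4))/4 = 149/8.
Total output Q = 1263/8, so price P = 458 - 2·(1263/8) = 569/4.

142.25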